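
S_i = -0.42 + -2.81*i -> [-0.42, -3.23, -6.04, -8.85, -11.66]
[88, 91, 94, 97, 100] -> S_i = 88 + 3*i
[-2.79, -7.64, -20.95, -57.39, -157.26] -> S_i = -2.79*2.74^i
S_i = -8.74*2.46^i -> [-8.74, -21.5, -52.89, -130.11, -320.08]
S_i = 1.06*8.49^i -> [1.06, 9.0, 76.4, 648.68, 5507.27]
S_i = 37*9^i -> [37, 333, 2997, 26973, 242757]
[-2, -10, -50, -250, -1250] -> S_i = -2*5^i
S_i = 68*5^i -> [68, 340, 1700, 8500, 42500]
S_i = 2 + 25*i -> [2, 27, 52, 77, 102]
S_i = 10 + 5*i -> [10, 15, 20, 25, 30]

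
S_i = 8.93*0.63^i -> [8.93, 5.63, 3.54, 2.23, 1.41]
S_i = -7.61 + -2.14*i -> [-7.61, -9.75, -11.89, -14.03, -16.17]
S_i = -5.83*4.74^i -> [-5.83, -27.63, -130.99, -620.87, -2942.94]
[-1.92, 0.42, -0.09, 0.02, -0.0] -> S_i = -1.92*(-0.22)^i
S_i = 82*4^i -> [82, 328, 1312, 5248, 20992]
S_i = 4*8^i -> [4, 32, 256, 2048, 16384]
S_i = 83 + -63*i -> [83, 20, -43, -106, -169]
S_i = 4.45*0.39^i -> [4.45, 1.74, 0.68, 0.26, 0.1]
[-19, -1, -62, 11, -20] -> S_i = Random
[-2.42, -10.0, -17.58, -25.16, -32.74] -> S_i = -2.42 + -7.58*i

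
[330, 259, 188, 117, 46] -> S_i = 330 + -71*i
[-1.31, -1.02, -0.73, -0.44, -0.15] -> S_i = -1.31 + 0.29*i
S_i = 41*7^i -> [41, 287, 2009, 14063, 98441]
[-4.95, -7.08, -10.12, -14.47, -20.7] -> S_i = -4.95*1.43^i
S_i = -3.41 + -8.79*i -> [-3.41, -12.2, -20.99, -29.78, -38.57]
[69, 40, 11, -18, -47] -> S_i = 69 + -29*i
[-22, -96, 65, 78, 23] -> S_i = Random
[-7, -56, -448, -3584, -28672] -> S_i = -7*8^i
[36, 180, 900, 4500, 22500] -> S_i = 36*5^i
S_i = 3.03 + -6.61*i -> [3.03, -3.58, -10.19, -16.8, -23.41]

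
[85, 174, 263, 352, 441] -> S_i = 85 + 89*i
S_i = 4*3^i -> [4, 12, 36, 108, 324]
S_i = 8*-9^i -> [8, -72, 648, -5832, 52488]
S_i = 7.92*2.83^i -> [7.92, 22.41, 63.43, 179.51, 508.01]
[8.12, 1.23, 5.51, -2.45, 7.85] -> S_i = Random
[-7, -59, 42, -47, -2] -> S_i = Random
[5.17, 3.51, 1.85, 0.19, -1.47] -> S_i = 5.17 + -1.66*i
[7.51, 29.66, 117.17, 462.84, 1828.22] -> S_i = 7.51*3.95^i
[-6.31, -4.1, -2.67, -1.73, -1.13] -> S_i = -6.31*0.65^i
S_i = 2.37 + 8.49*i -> [2.37, 10.86, 19.35, 27.84, 36.33]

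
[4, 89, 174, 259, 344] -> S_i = 4 + 85*i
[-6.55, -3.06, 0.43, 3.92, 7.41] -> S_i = -6.55 + 3.49*i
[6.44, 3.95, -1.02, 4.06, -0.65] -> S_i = Random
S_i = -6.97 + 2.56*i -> [-6.97, -4.41, -1.85, 0.71, 3.27]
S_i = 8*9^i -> [8, 72, 648, 5832, 52488]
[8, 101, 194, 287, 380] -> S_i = 8 + 93*i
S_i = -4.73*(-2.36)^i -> [-4.73, 11.16, -26.34, 62.17, -146.73]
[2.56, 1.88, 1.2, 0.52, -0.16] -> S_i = 2.56 + -0.68*i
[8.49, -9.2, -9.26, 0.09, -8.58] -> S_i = Random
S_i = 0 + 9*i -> [0, 9, 18, 27, 36]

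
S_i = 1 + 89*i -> [1, 90, 179, 268, 357]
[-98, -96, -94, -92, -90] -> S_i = -98 + 2*i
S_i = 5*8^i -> [5, 40, 320, 2560, 20480]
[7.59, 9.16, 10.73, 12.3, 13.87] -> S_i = 7.59 + 1.57*i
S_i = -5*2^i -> [-5, -10, -20, -40, -80]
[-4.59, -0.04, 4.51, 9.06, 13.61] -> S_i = -4.59 + 4.55*i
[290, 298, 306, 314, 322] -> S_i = 290 + 8*i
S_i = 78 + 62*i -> [78, 140, 202, 264, 326]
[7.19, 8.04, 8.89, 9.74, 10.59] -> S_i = 7.19 + 0.85*i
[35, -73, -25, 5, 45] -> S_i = Random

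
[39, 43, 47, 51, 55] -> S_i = 39 + 4*i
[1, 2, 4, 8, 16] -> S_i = 1*2^i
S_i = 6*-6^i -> [6, -36, 216, -1296, 7776]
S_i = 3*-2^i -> [3, -6, 12, -24, 48]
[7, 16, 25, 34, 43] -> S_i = 7 + 9*i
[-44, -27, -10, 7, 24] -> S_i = -44 + 17*i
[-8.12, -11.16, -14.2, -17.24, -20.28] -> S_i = -8.12 + -3.04*i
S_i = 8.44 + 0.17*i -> [8.44, 8.61, 8.78, 8.95, 9.12]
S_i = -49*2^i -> [-49, -98, -196, -392, -784]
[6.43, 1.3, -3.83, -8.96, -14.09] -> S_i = 6.43 + -5.13*i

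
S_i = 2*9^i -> [2, 18, 162, 1458, 13122]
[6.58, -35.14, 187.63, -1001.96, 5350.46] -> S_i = 6.58*(-5.34)^i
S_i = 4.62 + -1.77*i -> [4.62, 2.85, 1.08, -0.69, -2.46]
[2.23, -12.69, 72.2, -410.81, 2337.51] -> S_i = 2.23*(-5.69)^i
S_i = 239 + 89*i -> [239, 328, 417, 506, 595]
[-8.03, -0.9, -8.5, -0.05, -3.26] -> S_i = Random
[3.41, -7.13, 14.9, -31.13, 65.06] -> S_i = 3.41*(-2.09)^i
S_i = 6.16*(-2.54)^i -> [6.16, -15.65, 39.74, -100.94, 256.4]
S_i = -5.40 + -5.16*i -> [-5.4, -10.56, -15.72, -20.88, -26.04]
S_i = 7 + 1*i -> [7, 8, 9, 10, 11]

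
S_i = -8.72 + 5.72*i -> [-8.72, -3.0, 2.72, 8.44, 14.16]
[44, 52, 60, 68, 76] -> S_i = 44 + 8*i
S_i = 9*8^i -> [9, 72, 576, 4608, 36864]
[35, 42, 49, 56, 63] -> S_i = 35 + 7*i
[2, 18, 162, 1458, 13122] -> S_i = 2*9^i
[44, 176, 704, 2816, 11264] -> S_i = 44*4^i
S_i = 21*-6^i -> [21, -126, 756, -4536, 27216]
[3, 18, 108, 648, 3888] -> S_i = 3*6^i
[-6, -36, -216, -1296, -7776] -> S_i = -6*6^i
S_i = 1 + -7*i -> [1, -6, -13, -20, -27]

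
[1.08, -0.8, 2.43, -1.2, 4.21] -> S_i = Random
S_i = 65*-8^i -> [65, -520, 4160, -33280, 266240]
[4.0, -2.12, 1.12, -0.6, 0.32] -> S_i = 4.00*(-0.53)^i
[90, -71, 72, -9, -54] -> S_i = Random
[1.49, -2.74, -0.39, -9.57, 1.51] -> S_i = Random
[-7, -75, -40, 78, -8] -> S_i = Random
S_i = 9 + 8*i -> [9, 17, 25, 33, 41]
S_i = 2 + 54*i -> [2, 56, 110, 164, 218]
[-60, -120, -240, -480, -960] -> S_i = -60*2^i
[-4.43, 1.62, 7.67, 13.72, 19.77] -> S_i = -4.43 + 6.05*i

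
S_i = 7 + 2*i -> [7, 9, 11, 13, 15]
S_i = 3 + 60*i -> [3, 63, 123, 183, 243]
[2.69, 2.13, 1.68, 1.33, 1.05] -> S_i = 2.69*0.79^i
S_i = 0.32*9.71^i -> [0.32, 3.11, 30.17, 292.96, 2844.64]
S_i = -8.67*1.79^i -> [-8.67, -15.52, -27.78, -49.73, -89.01]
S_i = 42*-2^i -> [42, -84, 168, -336, 672]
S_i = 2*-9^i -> [2, -18, 162, -1458, 13122]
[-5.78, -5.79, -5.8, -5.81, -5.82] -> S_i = -5.78 + -0.01*i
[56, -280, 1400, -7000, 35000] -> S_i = 56*-5^i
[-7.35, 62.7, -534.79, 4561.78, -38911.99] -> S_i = -7.35*(-8.53)^i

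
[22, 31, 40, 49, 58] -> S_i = 22 + 9*i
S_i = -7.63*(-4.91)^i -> [-7.63, 37.46, -183.94, 903.17, -4434.56]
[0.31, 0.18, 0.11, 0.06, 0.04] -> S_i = 0.31*0.59^i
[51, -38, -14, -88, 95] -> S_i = Random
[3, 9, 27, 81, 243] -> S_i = 3*3^i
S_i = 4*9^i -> [4, 36, 324, 2916, 26244]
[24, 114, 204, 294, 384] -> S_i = 24 + 90*i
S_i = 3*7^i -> [3, 21, 147, 1029, 7203]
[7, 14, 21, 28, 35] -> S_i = 7 + 7*i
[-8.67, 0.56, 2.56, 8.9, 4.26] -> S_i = Random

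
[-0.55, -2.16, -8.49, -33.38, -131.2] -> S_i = -0.55*3.93^i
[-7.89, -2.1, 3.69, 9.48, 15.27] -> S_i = -7.89 + 5.79*i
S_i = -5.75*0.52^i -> [-5.75, -2.99, -1.55, -0.81, -0.42]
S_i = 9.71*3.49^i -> [9.71, 33.89, 118.27, 412.76, 1440.53]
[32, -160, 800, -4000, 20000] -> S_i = 32*-5^i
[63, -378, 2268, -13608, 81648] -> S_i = 63*-6^i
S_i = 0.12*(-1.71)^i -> [0.12, -0.21, 0.35, -0.6, 1.03]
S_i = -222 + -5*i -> [-222, -227, -232, -237, -242]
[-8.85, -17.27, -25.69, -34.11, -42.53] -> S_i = -8.85 + -8.42*i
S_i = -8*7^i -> [-8, -56, -392, -2744, -19208]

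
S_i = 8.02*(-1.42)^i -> [8.02, -11.39, 16.17, -22.96, 32.61]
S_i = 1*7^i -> [1, 7, 49, 343, 2401]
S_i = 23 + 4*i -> [23, 27, 31, 35, 39]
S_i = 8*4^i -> [8, 32, 128, 512, 2048]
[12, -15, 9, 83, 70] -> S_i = Random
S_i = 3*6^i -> [3, 18, 108, 648, 3888]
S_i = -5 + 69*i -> [-5, 64, 133, 202, 271]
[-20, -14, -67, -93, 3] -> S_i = Random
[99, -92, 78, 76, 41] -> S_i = Random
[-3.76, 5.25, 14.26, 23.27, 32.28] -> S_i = -3.76 + 9.01*i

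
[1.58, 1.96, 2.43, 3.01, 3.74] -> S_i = 1.58*1.24^i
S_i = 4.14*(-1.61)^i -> [4.14, -6.67, 10.73, -17.28, 27.82]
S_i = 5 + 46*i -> [5, 51, 97, 143, 189]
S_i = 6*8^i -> [6, 48, 384, 3072, 24576]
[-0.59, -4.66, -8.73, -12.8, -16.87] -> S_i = -0.59 + -4.07*i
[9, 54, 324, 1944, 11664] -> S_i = 9*6^i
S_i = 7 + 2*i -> [7, 9, 11, 13, 15]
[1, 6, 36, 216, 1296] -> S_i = 1*6^i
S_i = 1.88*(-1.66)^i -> [1.88, -3.12, 5.18, -8.6, 14.28]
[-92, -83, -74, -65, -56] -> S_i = -92 + 9*i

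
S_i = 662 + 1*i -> [662, 663, 664, 665, 666]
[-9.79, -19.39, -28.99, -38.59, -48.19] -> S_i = -9.79 + -9.60*i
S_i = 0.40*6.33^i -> [0.4, 2.53, 16.03, 101.45, 642.21]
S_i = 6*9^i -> [6, 54, 486, 4374, 39366]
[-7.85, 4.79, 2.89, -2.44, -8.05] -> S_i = Random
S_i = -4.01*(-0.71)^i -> [-4.01, 2.85, -2.02, 1.44, -1.02]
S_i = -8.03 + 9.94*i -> [-8.03, 1.91, 11.85, 21.79, 31.73]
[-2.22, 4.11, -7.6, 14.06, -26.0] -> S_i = -2.22*(-1.85)^i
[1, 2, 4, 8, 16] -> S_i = 1*2^i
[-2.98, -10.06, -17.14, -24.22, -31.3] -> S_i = -2.98 + -7.08*i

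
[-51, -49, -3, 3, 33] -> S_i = Random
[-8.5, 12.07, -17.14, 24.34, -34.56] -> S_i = -8.50*(-1.42)^i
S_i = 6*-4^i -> [6, -24, 96, -384, 1536]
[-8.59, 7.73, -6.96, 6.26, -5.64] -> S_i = -8.59*(-0.90)^i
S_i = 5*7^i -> [5, 35, 245, 1715, 12005]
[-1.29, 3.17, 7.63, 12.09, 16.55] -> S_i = -1.29 + 4.46*i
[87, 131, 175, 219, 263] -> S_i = 87 + 44*i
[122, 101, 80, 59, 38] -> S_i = 122 + -21*i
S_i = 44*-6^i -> [44, -264, 1584, -9504, 57024]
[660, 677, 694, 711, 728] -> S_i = 660 + 17*i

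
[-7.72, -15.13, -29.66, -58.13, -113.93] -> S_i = -7.72*1.96^i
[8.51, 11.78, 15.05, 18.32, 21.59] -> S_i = 8.51 + 3.27*i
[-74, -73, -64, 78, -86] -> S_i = Random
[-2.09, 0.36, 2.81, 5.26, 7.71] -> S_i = -2.09 + 2.45*i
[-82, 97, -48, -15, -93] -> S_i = Random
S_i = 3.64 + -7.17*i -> [3.64, -3.53, -10.7, -17.87, -25.04]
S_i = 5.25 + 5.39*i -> [5.25, 10.64, 16.03, 21.42, 26.81]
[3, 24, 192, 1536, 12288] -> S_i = 3*8^i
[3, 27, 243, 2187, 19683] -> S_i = 3*9^i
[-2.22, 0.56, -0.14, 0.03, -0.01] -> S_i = -2.22*(-0.25)^i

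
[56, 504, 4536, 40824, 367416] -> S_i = 56*9^i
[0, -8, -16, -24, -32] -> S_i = 0 + -8*i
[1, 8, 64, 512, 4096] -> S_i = 1*8^i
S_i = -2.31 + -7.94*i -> [-2.31, -10.25, -18.19, -26.13, -34.07]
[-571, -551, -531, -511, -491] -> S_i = -571 + 20*i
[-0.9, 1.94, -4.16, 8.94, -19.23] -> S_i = -0.90*(-2.15)^i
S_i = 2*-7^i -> [2, -14, 98, -686, 4802]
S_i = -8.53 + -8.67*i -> [-8.53, -17.2, -25.87, -34.54, -43.21]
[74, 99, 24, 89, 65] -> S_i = Random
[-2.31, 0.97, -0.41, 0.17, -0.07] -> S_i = -2.31*(-0.42)^i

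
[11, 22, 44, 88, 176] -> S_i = 11*2^i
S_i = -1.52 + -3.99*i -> [-1.52, -5.51, -9.5, -13.49, -17.48]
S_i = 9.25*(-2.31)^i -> [9.25, -21.37, 49.36, -114.02, 263.38]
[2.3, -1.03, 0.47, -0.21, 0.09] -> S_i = 2.30*(-0.45)^i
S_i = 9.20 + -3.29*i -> [9.2, 5.91, 2.62, -0.67, -3.96]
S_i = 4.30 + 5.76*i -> [4.3, 10.06, 15.82, 21.58, 27.34]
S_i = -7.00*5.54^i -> [-7.0, -38.78, -214.84, -1190.22, -6593.82]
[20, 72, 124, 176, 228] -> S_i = 20 + 52*i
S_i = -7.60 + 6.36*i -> [-7.6, -1.24, 5.12, 11.48, 17.84]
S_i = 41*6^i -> [41, 246, 1476, 8856, 53136]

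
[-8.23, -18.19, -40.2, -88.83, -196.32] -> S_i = -8.23*2.21^i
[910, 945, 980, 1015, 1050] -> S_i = 910 + 35*i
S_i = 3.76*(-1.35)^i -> [3.76, -5.08, 6.85, -9.25, 12.49]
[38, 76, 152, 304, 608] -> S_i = 38*2^i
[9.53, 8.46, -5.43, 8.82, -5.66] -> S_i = Random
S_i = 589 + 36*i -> [589, 625, 661, 697, 733]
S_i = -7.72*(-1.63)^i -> [-7.72, 12.58, -20.51, 33.43, -54.5]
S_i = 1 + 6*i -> [1, 7, 13, 19, 25]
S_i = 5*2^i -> [5, 10, 20, 40, 80]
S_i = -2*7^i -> [-2, -14, -98, -686, -4802]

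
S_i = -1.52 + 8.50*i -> [-1.52, 6.98, 15.48, 23.98, 32.48]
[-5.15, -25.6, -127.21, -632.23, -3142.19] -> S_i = -5.15*4.97^i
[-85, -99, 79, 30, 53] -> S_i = Random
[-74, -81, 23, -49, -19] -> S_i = Random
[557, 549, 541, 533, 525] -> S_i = 557 + -8*i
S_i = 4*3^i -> [4, 12, 36, 108, 324]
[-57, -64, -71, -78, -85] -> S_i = -57 + -7*i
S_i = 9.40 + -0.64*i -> [9.4, 8.76, 8.12, 7.48, 6.84]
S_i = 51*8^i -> [51, 408, 3264, 26112, 208896]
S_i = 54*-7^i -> [54, -378, 2646, -18522, 129654]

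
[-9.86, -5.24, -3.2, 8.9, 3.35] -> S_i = Random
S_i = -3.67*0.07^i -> [-3.67, -0.26, -0.02, -0.0, -0.0]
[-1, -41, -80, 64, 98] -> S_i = Random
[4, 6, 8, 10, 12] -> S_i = 4 + 2*i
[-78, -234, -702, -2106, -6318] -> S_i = -78*3^i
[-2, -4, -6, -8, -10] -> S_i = -2 + -2*i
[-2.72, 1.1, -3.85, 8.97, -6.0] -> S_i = Random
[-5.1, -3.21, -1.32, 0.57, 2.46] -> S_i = -5.10 + 1.89*i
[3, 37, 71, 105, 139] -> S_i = 3 + 34*i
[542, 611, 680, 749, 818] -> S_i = 542 + 69*i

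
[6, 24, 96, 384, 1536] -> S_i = 6*4^i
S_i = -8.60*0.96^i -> [-8.6, -8.26, -7.93, -7.61, -7.3]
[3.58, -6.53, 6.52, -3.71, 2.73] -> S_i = Random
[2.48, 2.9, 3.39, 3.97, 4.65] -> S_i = 2.48*1.17^i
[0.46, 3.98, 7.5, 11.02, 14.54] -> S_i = 0.46 + 3.52*i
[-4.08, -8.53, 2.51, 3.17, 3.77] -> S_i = Random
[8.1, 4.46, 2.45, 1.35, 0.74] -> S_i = 8.10*0.55^i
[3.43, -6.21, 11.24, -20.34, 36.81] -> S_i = 3.43*(-1.81)^i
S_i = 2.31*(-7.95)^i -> [2.31, -18.36, 146.0, -1160.68, 9227.42]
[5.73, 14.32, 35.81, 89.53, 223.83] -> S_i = 5.73*2.50^i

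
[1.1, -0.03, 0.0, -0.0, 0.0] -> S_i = 1.10*(-0.03)^i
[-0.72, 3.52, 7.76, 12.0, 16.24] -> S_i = -0.72 + 4.24*i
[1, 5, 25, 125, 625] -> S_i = 1*5^i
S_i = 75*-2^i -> [75, -150, 300, -600, 1200]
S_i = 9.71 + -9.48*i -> [9.71, 0.23, -9.25, -18.73, -28.21]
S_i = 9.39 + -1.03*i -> [9.39, 8.36, 7.33, 6.3, 5.27]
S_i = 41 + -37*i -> [41, 4, -33, -70, -107]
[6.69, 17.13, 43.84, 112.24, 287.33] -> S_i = 6.69*2.56^i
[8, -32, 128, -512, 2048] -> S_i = 8*-4^i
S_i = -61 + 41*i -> [-61, -20, 21, 62, 103]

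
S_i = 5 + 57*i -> [5, 62, 119, 176, 233]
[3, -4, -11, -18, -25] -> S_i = 3 + -7*i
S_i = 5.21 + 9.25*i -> [5.21, 14.46, 23.71, 32.96, 42.21]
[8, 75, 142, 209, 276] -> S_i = 8 + 67*i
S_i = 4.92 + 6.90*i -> [4.92, 11.82, 18.72, 25.62, 32.52]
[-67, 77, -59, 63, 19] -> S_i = Random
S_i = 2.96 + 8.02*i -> [2.96, 10.98, 19.0, 27.02, 35.04]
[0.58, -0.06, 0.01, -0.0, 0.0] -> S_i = 0.58*(-0.11)^i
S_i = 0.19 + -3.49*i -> [0.19, -3.3, -6.79, -10.28, -13.77]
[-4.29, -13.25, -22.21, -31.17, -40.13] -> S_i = -4.29 + -8.96*i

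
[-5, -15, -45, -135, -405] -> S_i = -5*3^i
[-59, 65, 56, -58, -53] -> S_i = Random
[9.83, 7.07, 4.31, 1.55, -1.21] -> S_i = 9.83 + -2.76*i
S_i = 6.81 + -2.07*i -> [6.81, 4.74, 2.67, 0.6, -1.47]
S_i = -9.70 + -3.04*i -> [-9.7, -12.74, -15.78, -18.82, -21.86]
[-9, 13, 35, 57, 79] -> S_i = -9 + 22*i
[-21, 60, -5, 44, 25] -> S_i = Random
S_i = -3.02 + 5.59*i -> [-3.02, 2.57, 8.16, 13.75, 19.34]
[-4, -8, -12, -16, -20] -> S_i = -4 + -4*i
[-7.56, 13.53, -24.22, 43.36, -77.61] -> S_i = -7.56*(-1.79)^i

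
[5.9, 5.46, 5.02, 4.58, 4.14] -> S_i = 5.90 + -0.44*i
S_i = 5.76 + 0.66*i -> [5.76, 6.42, 7.08, 7.74, 8.4]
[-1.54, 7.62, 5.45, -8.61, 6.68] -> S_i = Random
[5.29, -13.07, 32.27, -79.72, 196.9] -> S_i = 5.29*(-2.47)^i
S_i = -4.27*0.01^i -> [-4.27, -0.04, -0.0, -0.0, -0.0]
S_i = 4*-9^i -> [4, -36, 324, -2916, 26244]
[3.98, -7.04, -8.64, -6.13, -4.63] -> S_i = Random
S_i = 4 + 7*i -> [4, 11, 18, 25, 32]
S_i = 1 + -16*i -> [1, -15, -31, -47, -63]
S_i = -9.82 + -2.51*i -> [-9.82, -12.33, -14.84, -17.35, -19.86]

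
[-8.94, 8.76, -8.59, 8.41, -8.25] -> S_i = -8.94*(-0.98)^i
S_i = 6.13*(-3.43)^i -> [6.13, -21.03, 72.12, -247.37, 848.47]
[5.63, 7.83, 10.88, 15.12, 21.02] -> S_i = 5.63*1.39^i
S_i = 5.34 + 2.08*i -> [5.34, 7.42, 9.5, 11.58, 13.66]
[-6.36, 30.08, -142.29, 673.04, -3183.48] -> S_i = -6.36*(-4.73)^i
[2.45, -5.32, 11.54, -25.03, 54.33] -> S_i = 2.45*(-2.17)^i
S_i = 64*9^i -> [64, 576, 5184, 46656, 419904]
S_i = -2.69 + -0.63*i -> [-2.69, -3.32, -3.95, -4.58, -5.21]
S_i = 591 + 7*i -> [591, 598, 605, 612, 619]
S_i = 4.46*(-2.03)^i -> [4.46, -9.05, 18.38, -37.31, 75.74]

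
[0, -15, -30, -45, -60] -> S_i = 0 + -15*i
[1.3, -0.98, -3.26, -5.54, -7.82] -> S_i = 1.30 + -2.28*i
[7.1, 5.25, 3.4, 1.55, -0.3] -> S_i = 7.10 + -1.85*i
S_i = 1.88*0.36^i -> [1.88, 0.68, 0.24, 0.09, 0.03]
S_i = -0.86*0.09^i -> [-0.86, -0.08, -0.01, -0.0, -0.0]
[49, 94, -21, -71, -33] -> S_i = Random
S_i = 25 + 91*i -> [25, 116, 207, 298, 389]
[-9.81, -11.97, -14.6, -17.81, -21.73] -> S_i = -9.81*1.22^i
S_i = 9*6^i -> [9, 54, 324, 1944, 11664]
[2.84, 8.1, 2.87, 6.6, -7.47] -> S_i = Random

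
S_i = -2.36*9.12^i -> [-2.36, -21.52, -196.29, -1790.18, -16326.43]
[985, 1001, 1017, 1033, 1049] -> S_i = 985 + 16*i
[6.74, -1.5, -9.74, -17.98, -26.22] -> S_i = 6.74 + -8.24*i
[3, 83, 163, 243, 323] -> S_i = 3 + 80*i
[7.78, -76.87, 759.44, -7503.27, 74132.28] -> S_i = 7.78*(-9.88)^i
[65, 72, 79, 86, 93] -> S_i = 65 + 7*i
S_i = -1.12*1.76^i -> [-1.12, -1.97, -3.47, -6.11, -10.75]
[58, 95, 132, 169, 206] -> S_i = 58 + 37*i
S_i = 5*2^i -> [5, 10, 20, 40, 80]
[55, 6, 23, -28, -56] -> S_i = Random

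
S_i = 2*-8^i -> [2, -16, 128, -1024, 8192]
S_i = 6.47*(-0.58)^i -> [6.47, -3.75, 2.18, -1.26, 0.73]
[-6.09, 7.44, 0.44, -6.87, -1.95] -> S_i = Random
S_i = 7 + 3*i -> [7, 10, 13, 16, 19]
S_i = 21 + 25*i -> [21, 46, 71, 96, 121]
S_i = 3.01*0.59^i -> [3.01, 1.78, 1.05, 0.62, 0.36]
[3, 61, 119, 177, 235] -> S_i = 3 + 58*i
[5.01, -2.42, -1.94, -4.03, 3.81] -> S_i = Random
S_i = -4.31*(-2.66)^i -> [-4.31, 11.46, -30.5, 81.12, -215.78]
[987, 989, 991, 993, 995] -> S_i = 987 + 2*i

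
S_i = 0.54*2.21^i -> [0.54, 1.19, 2.64, 5.83, 12.88]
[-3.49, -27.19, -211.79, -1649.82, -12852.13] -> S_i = -3.49*7.79^i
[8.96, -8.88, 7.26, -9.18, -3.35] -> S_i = Random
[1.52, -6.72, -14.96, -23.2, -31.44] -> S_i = 1.52 + -8.24*i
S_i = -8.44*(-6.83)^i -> [-8.44, 57.65, -393.72, 2689.09, -18366.45]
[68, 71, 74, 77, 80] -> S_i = 68 + 3*i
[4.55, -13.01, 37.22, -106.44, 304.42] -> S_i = 4.55*(-2.86)^i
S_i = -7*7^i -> [-7, -49, -343, -2401, -16807]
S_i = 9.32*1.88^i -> [9.32, 17.52, 32.94, 61.93, 116.43]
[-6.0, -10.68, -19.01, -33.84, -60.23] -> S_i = -6.00*1.78^i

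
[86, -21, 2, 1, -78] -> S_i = Random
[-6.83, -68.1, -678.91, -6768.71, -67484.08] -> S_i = -6.83*9.97^i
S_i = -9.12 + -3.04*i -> [-9.12, -12.16, -15.2, -18.24, -21.28]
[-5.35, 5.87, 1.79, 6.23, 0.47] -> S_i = Random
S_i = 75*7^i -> [75, 525, 3675, 25725, 180075]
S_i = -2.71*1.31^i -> [-2.71, -3.55, -4.65, -6.09, -7.98]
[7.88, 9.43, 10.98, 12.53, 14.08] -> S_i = 7.88 + 1.55*i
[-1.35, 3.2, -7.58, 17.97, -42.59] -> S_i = -1.35*(-2.37)^i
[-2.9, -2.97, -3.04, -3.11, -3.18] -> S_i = -2.90 + -0.07*i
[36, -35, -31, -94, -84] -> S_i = Random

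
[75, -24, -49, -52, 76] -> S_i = Random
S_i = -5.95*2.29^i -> [-5.95, -13.63, -31.2, -71.45, -163.63]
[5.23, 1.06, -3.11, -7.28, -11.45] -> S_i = 5.23 + -4.17*i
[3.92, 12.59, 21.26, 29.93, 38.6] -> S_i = 3.92 + 8.67*i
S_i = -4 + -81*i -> [-4, -85, -166, -247, -328]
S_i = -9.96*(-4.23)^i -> [-9.96, 42.13, -178.21, 753.84, -3188.75]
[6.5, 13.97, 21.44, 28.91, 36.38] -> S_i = 6.50 + 7.47*i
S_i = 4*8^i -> [4, 32, 256, 2048, 16384]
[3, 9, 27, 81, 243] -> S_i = 3*3^i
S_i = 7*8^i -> [7, 56, 448, 3584, 28672]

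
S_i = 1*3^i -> [1, 3, 9, 27, 81]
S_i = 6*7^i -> [6, 42, 294, 2058, 14406]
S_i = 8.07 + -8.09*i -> [8.07, -0.02, -8.11, -16.2, -24.29]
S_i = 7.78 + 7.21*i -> [7.78, 14.99, 22.2, 29.41, 36.62]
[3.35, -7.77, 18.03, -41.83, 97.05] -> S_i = 3.35*(-2.32)^i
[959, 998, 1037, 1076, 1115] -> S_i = 959 + 39*i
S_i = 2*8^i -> [2, 16, 128, 1024, 8192]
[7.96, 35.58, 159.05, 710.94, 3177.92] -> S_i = 7.96*4.47^i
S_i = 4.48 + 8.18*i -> [4.48, 12.66, 20.84, 29.02, 37.2]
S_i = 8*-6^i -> [8, -48, 288, -1728, 10368]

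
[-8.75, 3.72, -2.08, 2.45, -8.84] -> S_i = Random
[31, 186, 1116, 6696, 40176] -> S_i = 31*6^i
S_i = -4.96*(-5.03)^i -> [-4.96, 24.95, -125.49, 631.23, -3175.07]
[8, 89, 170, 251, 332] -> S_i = 8 + 81*i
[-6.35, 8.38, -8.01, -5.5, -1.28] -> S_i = Random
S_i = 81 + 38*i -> [81, 119, 157, 195, 233]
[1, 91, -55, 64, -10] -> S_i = Random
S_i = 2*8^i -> [2, 16, 128, 1024, 8192]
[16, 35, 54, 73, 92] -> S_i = 16 + 19*i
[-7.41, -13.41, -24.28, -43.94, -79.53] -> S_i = -7.41*1.81^i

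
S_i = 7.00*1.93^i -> [7.0, 13.51, 26.07, 50.32, 97.12]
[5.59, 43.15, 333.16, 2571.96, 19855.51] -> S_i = 5.59*7.72^i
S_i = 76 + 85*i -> [76, 161, 246, 331, 416]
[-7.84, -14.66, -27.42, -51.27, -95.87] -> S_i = -7.84*1.87^i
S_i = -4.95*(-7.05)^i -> [-4.95, 34.9, -246.03, 1734.49, -12228.18]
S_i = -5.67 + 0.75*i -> [-5.67, -4.92, -4.17, -3.42, -2.67]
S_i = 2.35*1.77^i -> [2.35, 4.16, 7.36, 13.03, 23.07]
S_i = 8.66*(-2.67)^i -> [8.66, -23.12, 61.74, -164.84, 440.11]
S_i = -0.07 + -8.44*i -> [-0.07, -8.51, -16.95, -25.39, -33.83]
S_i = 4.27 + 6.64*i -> [4.27, 10.91, 17.55, 24.19, 30.83]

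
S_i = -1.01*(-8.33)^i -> [-1.01, 8.41, -70.08, 583.79, -4862.97]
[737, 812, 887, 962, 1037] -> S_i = 737 + 75*i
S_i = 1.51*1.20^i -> [1.51, 1.81, 2.17, 2.61, 3.13]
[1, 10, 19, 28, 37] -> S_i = 1 + 9*i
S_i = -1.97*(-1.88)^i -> [-1.97, 3.7, -6.96, 13.09, -24.61]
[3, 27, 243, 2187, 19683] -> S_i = 3*9^i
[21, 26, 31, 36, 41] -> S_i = 21 + 5*i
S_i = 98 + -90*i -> [98, 8, -82, -172, -262]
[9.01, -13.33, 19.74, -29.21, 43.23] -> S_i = 9.01*(-1.48)^i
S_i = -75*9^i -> [-75, -675, -6075, -54675, -492075]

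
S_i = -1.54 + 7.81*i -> [-1.54, 6.27, 14.08, 21.89, 29.7]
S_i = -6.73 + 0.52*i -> [-6.73, -6.21, -5.69, -5.17, -4.65]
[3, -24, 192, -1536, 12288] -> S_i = 3*-8^i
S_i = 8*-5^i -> [8, -40, 200, -1000, 5000]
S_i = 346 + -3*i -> [346, 343, 340, 337, 334]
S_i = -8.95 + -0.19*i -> [-8.95, -9.14, -9.33, -9.52, -9.71]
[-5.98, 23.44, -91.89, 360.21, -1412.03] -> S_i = -5.98*(-3.92)^i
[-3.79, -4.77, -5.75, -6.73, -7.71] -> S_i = -3.79 + -0.98*i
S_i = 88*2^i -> [88, 176, 352, 704, 1408]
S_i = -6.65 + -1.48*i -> [-6.65, -8.13, -9.61, -11.09, -12.57]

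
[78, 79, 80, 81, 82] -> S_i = 78 + 1*i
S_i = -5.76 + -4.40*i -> [-5.76, -10.16, -14.56, -18.96, -23.36]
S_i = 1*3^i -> [1, 3, 9, 27, 81]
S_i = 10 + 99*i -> [10, 109, 208, 307, 406]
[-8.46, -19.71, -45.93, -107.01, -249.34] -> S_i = -8.46*2.33^i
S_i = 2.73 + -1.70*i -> [2.73, 1.03, -0.67, -2.37, -4.07]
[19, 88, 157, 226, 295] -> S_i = 19 + 69*i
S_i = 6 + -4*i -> [6, 2, -2, -6, -10]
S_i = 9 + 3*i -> [9, 12, 15, 18, 21]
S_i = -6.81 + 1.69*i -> [-6.81, -5.12, -3.43, -1.74, -0.05]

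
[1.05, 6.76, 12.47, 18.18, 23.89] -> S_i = 1.05 + 5.71*i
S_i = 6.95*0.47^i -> [6.95, 3.27, 1.54, 0.72, 0.34]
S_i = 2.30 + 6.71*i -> [2.3, 9.01, 15.72, 22.43, 29.14]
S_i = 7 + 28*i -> [7, 35, 63, 91, 119]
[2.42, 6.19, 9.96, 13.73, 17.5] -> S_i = 2.42 + 3.77*i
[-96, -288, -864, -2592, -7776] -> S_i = -96*3^i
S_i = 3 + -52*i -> [3, -49, -101, -153, -205]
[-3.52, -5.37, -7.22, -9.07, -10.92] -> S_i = -3.52 + -1.85*i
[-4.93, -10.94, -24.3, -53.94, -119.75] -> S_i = -4.93*2.22^i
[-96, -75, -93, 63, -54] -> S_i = Random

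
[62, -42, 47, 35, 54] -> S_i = Random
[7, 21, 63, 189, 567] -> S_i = 7*3^i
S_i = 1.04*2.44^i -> [1.04, 2.54, 6.19, 15.11, 36.86]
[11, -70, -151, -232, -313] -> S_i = 11 + -81*i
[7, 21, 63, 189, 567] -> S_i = 7*3^i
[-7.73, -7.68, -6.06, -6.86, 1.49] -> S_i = Random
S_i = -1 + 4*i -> [-1, 3, 7, 11, 15]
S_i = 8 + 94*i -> [8, 102, 196, 290, 384]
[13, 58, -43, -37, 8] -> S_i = Random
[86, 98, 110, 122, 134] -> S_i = 86 + 12*i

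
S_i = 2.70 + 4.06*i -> [2.7, 6.76, 10.82, 14.88, 18.94]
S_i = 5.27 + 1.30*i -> [5.27, 6.57, 7.87, 9.17, 10.47]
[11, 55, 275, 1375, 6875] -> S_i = 11*5^i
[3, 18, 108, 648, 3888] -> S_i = 3*6^i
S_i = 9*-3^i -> [9, -27, 81, -243, 729]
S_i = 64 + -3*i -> [64, 61, 58, 55, 52]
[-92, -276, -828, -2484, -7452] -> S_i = -92*3^i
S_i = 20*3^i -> [20, 60, 180, 540, 1620]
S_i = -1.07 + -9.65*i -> [-1.07, -10.72, -20.37, -30.02, -39.67]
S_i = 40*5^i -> [40, 200, 1000, 5000, 25000]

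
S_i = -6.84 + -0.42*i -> [-6.84, -7.26, -7.68, -8.1, -8.52]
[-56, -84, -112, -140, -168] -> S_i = -56 + -28*i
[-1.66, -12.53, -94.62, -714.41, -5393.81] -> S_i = -1.66*7.55^i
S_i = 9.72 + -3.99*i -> [9.72, 5.73, 1.74, -2.25, -6.24]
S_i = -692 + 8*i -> [-692, -684, -676, -668, -660]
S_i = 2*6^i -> [2, 12, 72, 432, 2592]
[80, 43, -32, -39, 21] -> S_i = Random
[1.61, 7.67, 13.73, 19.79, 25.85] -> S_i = 1.61 + 6.06*i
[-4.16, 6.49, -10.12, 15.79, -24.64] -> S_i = -4.16*(-1.56)^i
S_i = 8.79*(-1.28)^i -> [8.79, -11.25, 14.4, -18.43, 23.6]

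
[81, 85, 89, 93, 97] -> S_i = 81 + 4*i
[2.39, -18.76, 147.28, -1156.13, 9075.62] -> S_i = 2.39*(-7.85)^i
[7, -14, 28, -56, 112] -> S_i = 7*-2^i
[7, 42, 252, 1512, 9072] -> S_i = 7*6^i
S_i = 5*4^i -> [5, 20, 80, 320, 1280]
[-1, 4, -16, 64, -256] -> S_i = -1*-4^i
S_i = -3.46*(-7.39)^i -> [-3.46, 25.57, -188.96, 1396.4, -10319.39]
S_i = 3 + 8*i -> [3, 11, 19, 27, 35]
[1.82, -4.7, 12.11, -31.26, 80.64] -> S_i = 1.82*(-2.58)^i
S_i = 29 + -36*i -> [29, -7, -43, -79, -115]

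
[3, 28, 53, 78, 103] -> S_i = 3 + 25*i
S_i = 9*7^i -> [9, 63, 441, 3087, 21609]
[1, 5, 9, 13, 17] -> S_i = 1 + 4*i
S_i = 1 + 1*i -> [1, 2, 3, 4, 5]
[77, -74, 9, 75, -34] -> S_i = Random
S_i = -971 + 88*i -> [-971, -883, -795, -707, -619]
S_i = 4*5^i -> [4, 20, 100, 500, 2500]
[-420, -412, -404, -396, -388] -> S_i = -420 + 8*i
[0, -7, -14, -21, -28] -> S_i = 0 + -7*i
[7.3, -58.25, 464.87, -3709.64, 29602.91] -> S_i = 7.30*(-7.98)^i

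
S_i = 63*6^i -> [63, 378, 2268, 13608, 81648]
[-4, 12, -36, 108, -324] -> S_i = -4*-3^i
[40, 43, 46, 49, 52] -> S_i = 40 + 3*i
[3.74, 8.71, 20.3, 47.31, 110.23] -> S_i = 3.74*2.33^i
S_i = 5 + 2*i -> [5, 7, 9, 11, 13]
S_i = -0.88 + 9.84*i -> [-0.88, 8.96, 18.8, 28.64, 38.48]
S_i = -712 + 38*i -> [-712, -674, -636, -598, -560]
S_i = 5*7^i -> [5, 35, 245, 1715, 12005]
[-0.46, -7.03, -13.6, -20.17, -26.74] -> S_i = -0.46 + -6.57*i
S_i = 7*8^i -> [7, 56, 448, 3584, 28672]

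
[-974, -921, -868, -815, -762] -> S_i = -974 + 53*i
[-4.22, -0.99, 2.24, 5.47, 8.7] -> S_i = -4.22 + 3.23*i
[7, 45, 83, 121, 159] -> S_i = 7 + 38*i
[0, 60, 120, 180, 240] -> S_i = 0 + 60*i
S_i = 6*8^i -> [6, 48, 384, 3072, 24576]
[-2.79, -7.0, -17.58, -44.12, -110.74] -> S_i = -2.79*2.51^i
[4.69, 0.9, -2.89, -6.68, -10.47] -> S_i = 4.69 + -3.79*i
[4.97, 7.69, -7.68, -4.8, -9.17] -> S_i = Random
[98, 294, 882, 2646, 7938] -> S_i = 98*3^i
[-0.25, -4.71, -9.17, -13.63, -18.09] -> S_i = -0.25 + -4.46*i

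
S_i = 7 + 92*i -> [7, 99, 191, 283, 375]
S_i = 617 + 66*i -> [617, 683, 749, 815, 881]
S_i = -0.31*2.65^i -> [-0.31, -0.82, -2.18, -5.77, -15.29]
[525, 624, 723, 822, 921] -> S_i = 525 + 99*i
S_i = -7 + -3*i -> [-7, -10, -13, -16, -19]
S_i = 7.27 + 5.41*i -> [7.27, 12.68, 18.09, 23.5, 28.91]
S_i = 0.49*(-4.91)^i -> [0.49, -2.41, 11.81, -58.0, 284.79]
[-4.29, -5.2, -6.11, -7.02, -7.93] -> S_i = -4.29 + -0.91*i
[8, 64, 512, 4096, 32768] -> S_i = 8*8^i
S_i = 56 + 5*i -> [56, 61, 66, 71, 76]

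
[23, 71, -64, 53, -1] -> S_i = Random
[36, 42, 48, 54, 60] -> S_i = 36 + 6*i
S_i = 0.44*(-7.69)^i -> [0.44, -3.38, 26.02, -200.09, 1538.71]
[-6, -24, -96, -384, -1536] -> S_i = -6*4^i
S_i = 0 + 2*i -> [0, 2, 4, 6, 8]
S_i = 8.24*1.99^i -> [8.24, 16.4, 32.63, 64.94, 129.22]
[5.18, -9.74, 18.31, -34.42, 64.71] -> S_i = 5.18*(-1.88)^i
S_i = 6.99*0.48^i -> [6.99, 3.36, 1.61, 0.77, 0.37]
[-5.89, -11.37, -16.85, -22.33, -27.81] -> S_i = -5.89 + -5.48*i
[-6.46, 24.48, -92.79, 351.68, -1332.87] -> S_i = -6.46*(-3.79)^i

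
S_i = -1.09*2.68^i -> [-1.09, -2.92, -7.83, -20.98, -56.23]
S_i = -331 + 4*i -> [-331, -327, -323, -319, -315]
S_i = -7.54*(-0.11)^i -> [-7.54, 0.83, -0.09, 0.01, -0.0]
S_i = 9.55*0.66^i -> [9.55, 6.3, 4.16, 2.75, 1.81]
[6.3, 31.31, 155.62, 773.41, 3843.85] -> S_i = 6.30*4.97^i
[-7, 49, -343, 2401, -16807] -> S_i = -7*-7^i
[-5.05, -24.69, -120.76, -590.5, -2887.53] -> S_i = -5.05*4.89^i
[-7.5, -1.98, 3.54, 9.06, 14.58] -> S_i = -7.50 + 5.52*i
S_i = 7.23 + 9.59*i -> [7.23, 16.82, 26.41, 36.0, 45.59]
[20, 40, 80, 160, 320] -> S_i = 20*2^i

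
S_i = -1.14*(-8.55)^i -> [-1.14, 9.75, -83.34, 712.53, -6092.13]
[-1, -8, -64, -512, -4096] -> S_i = -1*8^i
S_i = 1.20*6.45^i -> [1.2, 7.74, 49.92, 322.0, 2076.92]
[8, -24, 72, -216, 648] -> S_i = 8*-3^i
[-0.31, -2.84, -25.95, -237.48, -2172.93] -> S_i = -0.31*9.15^i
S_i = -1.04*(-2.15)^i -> [-1.04, 2.24, -4.81, 10.34, -22.22]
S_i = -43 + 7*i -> [-43, -36, -29, -22, -15]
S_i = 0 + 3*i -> [0, 3, 6, 9, 12]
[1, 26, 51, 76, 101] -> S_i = 1 + 25*i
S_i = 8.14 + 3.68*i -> [8.14, 11.82, 15.5, 19.18, 22.86]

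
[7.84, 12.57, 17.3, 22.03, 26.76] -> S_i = 7.84 + 4.73*i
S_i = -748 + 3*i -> [-748, -745, -742, -739, -736]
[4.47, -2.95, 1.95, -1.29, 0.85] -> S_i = 4.47*(-0.66)^i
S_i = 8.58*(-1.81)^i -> [8.58, -15.53, 28.11, -50.88, 92.09]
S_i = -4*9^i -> [-4, -36, -324, -2916, -26244]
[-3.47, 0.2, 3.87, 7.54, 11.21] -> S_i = -3.47 + 3.67*i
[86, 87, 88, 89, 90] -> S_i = 86 + 1*i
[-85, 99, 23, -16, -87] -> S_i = Random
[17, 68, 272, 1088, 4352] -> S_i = 17*4^i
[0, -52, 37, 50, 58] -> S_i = Random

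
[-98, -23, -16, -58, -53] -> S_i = Random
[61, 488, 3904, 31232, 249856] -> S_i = 61*8^i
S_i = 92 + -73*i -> [92, 19, -54, -127, -200]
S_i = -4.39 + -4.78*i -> [-4.39, -9.17, -13.95, -18.73, -23.51]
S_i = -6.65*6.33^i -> [-6.65, -42.09, -266.46, -1686.68, -10676.69]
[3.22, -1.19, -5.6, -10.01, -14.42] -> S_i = 3.22 + -4.41*i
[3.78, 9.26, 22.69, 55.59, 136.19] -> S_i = 3.78*2.45^i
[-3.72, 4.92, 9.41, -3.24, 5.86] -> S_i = Random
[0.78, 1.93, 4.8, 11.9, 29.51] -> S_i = 0.78*2.48^i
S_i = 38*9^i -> [38, 342, 3078, 27702, 249318]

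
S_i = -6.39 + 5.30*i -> [-6.39, -1.09, 4.21, 9.51, 14.81]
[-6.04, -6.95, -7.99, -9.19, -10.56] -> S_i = -6.04*1.15^i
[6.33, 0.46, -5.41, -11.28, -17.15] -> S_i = 6.33 + -5.87*i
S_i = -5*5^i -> [-5, -25, -125, -625, -3125]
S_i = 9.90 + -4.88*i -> [9.9, 5.02, 0.14, -4.74, -9.62]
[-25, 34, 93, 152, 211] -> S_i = -25 + 59*i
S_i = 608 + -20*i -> [608, 588, 568, 548, 528]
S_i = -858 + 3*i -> [-858, -855, -852, -849, -846]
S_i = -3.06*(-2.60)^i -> [-3.06, 7.96, -20.69, 53.78, -139.83]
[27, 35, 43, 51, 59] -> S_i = 27 + 8*i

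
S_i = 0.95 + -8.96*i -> [0.95, -8.01, -16.97, -25.93, -34.89]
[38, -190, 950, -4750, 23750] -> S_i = 38*-5^i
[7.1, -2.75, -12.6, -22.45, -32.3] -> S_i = 7.10 + -9.85*i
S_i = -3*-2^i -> [-3, 6, -12, 24, -48]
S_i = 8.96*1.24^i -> [8.96, 11.11, 13.78, 17.08, 21.18]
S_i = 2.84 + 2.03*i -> [2.84, 4.87, 6.9, 8.93, 10.96]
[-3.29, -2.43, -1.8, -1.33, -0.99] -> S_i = -3.29*0.74^i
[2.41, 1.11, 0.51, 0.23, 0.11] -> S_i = 2.41*0.46^i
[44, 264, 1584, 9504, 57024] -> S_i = 44*6^i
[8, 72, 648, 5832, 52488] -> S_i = 8*9^i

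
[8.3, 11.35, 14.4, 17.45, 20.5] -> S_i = 8.30 + 3.05*i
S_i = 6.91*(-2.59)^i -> [6.91, -17.9, 46.35, -120.05, 310.94]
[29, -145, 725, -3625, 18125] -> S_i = 29*-5^i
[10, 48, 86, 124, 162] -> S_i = 10 + 38*i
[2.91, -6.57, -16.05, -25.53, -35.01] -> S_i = 2.91 + -9.48*i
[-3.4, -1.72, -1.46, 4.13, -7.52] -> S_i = Random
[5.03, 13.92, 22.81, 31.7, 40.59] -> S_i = 5.03 + 8.89*i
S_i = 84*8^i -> [84, 672, 5376, 43008, 344064]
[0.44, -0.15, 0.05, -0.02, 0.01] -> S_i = 0.44*(-0.34)^i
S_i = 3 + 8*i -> [3, 11, 19, 27, 35]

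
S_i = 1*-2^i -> [1, -2, 4, -8, 16]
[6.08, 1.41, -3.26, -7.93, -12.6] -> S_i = 6.08 + -4.67*i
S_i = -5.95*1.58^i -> [-5.95, -9.4, -14.85, -23.47, -37.08]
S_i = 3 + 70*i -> [3, 73, 143, 213, 283]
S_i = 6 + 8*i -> [6, 14, 22, 30, 38]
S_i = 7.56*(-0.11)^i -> [7.56, -0.83, 0.09, -0.01, 0.0]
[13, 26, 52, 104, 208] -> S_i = 13*2^i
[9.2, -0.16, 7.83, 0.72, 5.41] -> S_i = Random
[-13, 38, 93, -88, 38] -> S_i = Random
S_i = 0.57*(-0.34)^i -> [0.57, -0.19, 0.07, -0.02, 0.01]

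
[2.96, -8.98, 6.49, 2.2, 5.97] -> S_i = Random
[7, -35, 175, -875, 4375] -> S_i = 7*-5^i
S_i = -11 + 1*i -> [-11, -10, -9, -8, -7]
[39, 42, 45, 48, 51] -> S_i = 39 + 3*i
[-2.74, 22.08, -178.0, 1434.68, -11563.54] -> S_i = -2.74*(-8.06)^i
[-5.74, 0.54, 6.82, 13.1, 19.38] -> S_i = -5.74 + 6.28*i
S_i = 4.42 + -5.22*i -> [4.42, -0.8, -6.02, -11.24, -16.46]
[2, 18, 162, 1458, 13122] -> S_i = 2*9^i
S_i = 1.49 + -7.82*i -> [1.49, -6.33, -14.15, -21.97, -29.79]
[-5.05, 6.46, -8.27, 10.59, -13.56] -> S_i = -5.05*(-1.28)^i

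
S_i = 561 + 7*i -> [561, 568, 575, 582, 589]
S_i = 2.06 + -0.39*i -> [2.06, 1.67, 1.28, 0.89, 0.5]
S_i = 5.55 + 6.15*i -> [5.55, 11.7, 17.85, 24.0, 30.15]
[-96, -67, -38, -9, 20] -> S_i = -96 + 29*i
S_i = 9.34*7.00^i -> [9.34, 65.38, 457.66, 3203.62, 22425.34]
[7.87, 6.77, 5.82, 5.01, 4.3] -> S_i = 7.87*0.86^i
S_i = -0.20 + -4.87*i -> [-0.2, -5.07, -9.94, -14.81, -19.68]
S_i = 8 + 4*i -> [8, 12, 16, 20, 24]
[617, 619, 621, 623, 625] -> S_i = 617 + 2*i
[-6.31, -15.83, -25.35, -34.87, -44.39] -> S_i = -6.31 + -9.52*i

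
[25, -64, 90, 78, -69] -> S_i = Random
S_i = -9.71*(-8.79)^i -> [-9.71, 85.35, -750.23, 6594.56, -57966.19]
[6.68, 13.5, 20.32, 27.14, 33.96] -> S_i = 6.68 + 6.82*i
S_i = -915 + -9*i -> [-915, -924, -933, -942, -951]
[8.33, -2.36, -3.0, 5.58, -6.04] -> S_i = Random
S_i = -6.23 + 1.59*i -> [-6.23, -4.64, -3.05, -1.46, 0.13]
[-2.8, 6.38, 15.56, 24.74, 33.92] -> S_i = -2.80 + 9.18*i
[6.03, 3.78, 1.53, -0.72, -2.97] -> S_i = 6.03 + -2.25*i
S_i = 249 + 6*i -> [249, 255, 261, 267, 273]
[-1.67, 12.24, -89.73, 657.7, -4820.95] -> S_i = -1.67*(-7.33)^i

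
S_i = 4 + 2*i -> [4, 6, 8, 10, 12]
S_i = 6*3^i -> [6, 18, 54, 162, 486]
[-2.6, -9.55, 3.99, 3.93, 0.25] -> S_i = Random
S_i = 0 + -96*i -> [0, -96, -192, -288, -384]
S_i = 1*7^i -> [1, 7, 49, 343, 2401]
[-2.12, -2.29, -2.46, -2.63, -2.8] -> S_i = -2.12 + -0.17*i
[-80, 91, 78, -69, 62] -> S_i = Random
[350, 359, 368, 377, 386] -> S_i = 350 + 9*i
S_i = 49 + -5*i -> [49, 44, 39, 34, 29]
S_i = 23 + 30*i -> [23, 53, 83, 113, 143]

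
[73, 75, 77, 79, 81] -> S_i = 73 + 2*i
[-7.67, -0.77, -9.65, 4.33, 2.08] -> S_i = Random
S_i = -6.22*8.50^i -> [-6.22, -52.87, -449.4, -3819.86, -32468.79]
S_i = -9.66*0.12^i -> [-9.66, -1.16, -0.14, -0.02, -0.0]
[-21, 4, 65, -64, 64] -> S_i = Random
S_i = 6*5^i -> [6, 30, 150, 750, 3750]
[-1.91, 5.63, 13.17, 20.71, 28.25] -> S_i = -1.91 + 7.54*i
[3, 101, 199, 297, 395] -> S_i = 3 + 98*i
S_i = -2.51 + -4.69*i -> [-2.51, -7.2, -11.89, -16.58, -21.27]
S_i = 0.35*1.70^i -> [0.35, 0.6, 1.01, 1.72, 2.92]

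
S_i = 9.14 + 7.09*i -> [9.14, 16.23, 23.32, 30.41, 37.5]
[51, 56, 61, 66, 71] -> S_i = 51 + 5*i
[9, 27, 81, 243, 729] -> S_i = 9*3^i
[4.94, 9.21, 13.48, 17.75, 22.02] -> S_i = 4.94 + 4.27*i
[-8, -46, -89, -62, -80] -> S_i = Random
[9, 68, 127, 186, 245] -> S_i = 9 + 59*i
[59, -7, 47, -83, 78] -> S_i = Random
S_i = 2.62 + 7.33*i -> [2.62, 9.95, 17.28, 24.61, 31.94]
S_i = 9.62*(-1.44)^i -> [9.62, -13.85, 19.95, -28.73, 41.36]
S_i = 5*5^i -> [5, 25, 125, 625, 3125]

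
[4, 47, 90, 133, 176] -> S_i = 4 + 43*i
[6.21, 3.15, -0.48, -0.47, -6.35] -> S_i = Random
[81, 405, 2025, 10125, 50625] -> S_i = 81*5^i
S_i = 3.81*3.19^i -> [3.81, 12.15, 38.77, 123.68, 394.54]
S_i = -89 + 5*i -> [-89, -84, -79, -74, -69]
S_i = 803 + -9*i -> [803, 794, 785, 776, 767]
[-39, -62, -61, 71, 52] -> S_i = Random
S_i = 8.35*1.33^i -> [8.35, 11.11, 14.77, 19.64, 26.13]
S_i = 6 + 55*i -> [6, 61, 116, 171, 226]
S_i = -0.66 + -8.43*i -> [-0.66, -9.09, -17.52, -25.95, -34.38]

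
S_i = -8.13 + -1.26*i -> [-8.13, -9.39, -10.65, -11.91, -13.17]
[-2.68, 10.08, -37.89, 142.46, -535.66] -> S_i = -2.68*(-3.76)^i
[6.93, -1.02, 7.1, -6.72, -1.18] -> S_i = Random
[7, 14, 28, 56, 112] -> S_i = 7*2^i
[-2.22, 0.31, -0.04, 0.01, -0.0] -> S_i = -2.22*(-0.14)^i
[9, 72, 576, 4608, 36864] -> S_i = 9*8^i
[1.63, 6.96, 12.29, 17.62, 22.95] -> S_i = 1.63 + 5.33*i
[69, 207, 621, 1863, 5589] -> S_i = 69*3^i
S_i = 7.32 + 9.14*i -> [7.32, 16.46, 25.6, 34.74, 43.88]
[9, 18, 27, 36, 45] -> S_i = 9 + 9*i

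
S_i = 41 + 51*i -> [41, 92, 143, 194, 245]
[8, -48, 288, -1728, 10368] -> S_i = 8*-6^i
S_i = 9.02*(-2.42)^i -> [9.02, -21.83, 52.82, -127.84, 309.36]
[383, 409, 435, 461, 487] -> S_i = 383 + 26*i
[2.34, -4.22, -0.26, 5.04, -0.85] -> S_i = Random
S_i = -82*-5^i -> [-82, 410, -2050, 10250, -51250]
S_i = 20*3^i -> [20, 60, 180, 540, 1620]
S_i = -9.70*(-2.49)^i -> [-9.7, 24.15, -60.14, 149.75, -372.88]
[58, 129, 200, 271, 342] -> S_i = 58 + 71*i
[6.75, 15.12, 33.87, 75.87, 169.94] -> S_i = 6.75*2.24^i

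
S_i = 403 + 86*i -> [403, 489, 575, 661, 747]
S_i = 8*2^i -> [8, 16, 32, 64, 128]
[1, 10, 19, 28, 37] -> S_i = 1 + 9*i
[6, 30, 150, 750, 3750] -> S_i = 6*5^i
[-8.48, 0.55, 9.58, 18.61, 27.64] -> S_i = -8.48 + 9.03*i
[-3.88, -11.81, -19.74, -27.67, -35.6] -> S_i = -3.88 + -7.93*i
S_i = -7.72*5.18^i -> [-7.72, -39.99, -207.15, -1073.02, -5558.23]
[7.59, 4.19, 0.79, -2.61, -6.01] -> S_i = 7.59 + -3.40*i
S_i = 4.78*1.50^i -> [4.78, 7.17, 10.76, 16.13, 24.2]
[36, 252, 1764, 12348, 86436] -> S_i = 36*7^i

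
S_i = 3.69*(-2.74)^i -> [3.69, -10.11, 27.7, -75.91, 207.98]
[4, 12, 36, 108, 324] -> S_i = 4*3^i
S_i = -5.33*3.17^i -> [-5.33, -16.9, -53.56, -169.79, -538.23]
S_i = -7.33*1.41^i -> [-7.33, -10.34, -14.57, -20.55, -28.97]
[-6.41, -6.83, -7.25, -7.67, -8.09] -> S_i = -6.41 + -0.42*i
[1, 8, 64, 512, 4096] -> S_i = 1*8^i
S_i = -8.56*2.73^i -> [-8.56, -23.37, -63.8, -174.17, -475.47]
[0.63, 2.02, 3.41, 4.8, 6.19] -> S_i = 0.63 + 1.39*i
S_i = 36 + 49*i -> [36, 85, 134, 183, 232]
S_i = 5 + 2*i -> [5, 7, 9, 11, 13]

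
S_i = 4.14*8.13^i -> [4.14, 33.66, 273.64, 2224.7, 18086.83]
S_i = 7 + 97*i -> [7, 104, 201, 298, 395]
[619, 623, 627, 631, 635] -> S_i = 619 + 4*i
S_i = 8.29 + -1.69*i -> [8.29, 6.6, 4.91, 3.22, 1.53]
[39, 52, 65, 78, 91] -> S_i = 39 + 13*i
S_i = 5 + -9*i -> [5, -4, -13, -22, -31]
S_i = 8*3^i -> [8, 24, 72, 216, 648]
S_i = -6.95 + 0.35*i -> [-6.95, -6.6, -6.25, -5.9, -5.55]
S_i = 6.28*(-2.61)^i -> [6.28, -16.39, 42.78, -111.66, 291.42]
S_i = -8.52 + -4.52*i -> [-8.52, -13.04, -17.56, -22.08, -26.6]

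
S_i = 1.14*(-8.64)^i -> [1.14, -9.85, 85.1, -735.27, 6352.72]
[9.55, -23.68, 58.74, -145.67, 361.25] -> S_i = 9.55*(-2.48)^i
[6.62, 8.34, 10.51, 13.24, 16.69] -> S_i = 6.62*1.26^i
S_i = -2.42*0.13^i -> [-2.42, -0.31, -0.04, -0.01, -0.0]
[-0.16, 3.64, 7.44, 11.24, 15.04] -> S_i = -0.16 + 3.80*i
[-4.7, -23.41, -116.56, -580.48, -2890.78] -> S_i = -4.70*4.98^i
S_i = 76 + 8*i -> [76, 84, 92, 100, 108]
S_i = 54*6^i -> [54, 324, 1944, 11664, 69984]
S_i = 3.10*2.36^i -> [3.1, 7.32, 17.27, 40.75, 96.16]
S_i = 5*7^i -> [5, 35, 245, 1715, 12005]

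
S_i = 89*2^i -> [89, 178, 356, 712, 1424]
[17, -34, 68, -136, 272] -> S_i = 17*-2^i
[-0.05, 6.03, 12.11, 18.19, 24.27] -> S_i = -0.05 + 6.08*i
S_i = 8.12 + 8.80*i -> [8.12, 16.92, 25.72, 34.52, 43.32]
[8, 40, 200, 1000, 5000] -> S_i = 8*5^i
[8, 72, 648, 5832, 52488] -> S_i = 8*9^i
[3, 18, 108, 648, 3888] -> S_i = 3*6^i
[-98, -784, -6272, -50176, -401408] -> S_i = -98*8^i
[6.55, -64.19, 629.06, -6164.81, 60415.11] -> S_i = 6.55*(-9.80)^i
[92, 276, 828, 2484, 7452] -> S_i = 92*3^i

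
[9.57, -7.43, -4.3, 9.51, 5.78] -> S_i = Random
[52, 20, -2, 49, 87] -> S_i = Random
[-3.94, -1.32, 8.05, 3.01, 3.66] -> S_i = Random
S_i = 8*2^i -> [8, 16, 32, 64, 128]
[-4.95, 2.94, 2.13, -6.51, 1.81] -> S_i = Random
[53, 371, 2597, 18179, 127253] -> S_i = 53*7^i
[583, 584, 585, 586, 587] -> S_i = 583 + 1*i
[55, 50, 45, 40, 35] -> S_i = 55 + -5*i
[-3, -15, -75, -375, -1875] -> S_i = -3*5^i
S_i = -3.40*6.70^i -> [-3.4, -22.78, -152.63, -1022.59, -6851.38]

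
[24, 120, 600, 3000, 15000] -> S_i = 24*5^i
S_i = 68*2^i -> [68, 136, 272, 544, 1088]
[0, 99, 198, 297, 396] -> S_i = 0 + 99*i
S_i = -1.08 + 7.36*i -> [-1.08, 6.28, 13.64, 21.0, 28.36]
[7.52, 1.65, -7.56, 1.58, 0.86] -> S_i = Random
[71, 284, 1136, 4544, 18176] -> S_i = 71*4^i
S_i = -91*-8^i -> [-91, 728, -5824, 46592, -372736]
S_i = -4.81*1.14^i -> [-4.81, -5.48, -6.25, -7.13, -8.12]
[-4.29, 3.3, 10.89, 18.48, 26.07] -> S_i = -4.29 + 7.59*i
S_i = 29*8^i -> [29, 232, 1856, 14848, 118784]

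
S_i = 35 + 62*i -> [35, 97, 159, 221, 283]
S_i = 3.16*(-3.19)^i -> [3.16, -10.08, 32.16, -102.58, 327.23]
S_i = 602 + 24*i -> [602, 626, 650, 674, 698]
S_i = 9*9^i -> [9, 81, 729, 6561, 59049]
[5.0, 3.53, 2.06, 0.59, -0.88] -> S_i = 5.00 + -1.47*i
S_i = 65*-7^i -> [65, -455, 3185, -22295, 156065]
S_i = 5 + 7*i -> [5, 12, 19, 26, 33]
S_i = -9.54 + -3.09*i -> [-9.54, -12.63, -15.72, -18.81, -21.9]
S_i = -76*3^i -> [-76, -228, -684, -2052, -6156]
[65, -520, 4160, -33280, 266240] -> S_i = 65*-8^i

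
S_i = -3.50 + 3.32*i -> [-3.5, -0.18, 3.14, 6.46, 9.78]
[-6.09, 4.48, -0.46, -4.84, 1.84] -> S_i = Random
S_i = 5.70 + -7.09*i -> [5.7, -1.39, -8.48, -15.57, -22.66]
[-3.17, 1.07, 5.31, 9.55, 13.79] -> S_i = -3.17 + 4.24*i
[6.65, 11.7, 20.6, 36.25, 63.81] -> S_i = 6.65*1.76^i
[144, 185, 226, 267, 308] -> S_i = 144 + 41*i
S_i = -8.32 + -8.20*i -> [-8.32, -16.52, -24.72, -32.92, -41.12]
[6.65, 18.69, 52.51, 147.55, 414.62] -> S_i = 6.65*2.81^i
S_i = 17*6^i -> [17, 102, 612, 3672, 22032]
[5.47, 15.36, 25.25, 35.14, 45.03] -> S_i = 5.47 + 9.89*i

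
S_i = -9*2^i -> [-9, -18, -36, -72, -144]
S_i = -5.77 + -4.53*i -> [-5.77, -10.3, -14.83, -19.36, -23.89]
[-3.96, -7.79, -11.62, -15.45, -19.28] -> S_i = -3.96 + -3.83*i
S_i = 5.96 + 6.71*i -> [5.96, 12.67, 19.38, 26.09, 32.8]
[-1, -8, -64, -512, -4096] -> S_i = -1*8^i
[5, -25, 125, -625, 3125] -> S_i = 5*-5^i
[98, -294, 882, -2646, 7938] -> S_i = 98*-3^i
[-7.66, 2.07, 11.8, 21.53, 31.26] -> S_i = -7.66 + 9.73*i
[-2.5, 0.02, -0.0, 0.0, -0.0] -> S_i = -2.50*(-0.01)^i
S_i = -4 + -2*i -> [-4, -6, -8, -10, -12]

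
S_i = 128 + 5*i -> [128, 133, 138, 143, 148]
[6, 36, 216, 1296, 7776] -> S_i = 6*6^i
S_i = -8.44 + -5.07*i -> [-8.44, -13.51, -18.58, -23.65, -28.72]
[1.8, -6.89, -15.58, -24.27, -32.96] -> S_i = 1.80 + -8.69*i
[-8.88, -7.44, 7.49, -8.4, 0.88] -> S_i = Random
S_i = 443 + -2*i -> [443, 441, 439, 437, 435]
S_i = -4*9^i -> [-4, -36, -324, -2916, -26244]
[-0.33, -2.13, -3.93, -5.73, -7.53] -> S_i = -0.33 + -1.80*i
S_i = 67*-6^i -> [67, -402, 2412, -14472, 86832]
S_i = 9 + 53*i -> [9, 62, 115, 168, 221]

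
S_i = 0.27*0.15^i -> [0.27, 0.04, 0.01, 0.0, 0.0]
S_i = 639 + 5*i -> [639, 644, 649, 654, 659]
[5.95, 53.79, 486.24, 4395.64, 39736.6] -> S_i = 5.95*9.04^i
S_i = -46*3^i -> [-46, -138, -414, -1242, -3726]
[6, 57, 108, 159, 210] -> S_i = 6 + 51*i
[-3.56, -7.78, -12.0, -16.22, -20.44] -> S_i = -3.56 + -4.22*i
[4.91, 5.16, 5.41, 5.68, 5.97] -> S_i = 4.91*1.05^i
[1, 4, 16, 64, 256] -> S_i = 1*4^i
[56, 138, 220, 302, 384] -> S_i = 56 + 82*i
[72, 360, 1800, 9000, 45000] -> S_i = 72*5^i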